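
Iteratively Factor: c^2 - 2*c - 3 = (c + 1)*(c - 3)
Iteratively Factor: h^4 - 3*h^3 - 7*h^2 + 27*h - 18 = (h - 2)*(h^3 - h^2 - 9*h + 9) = (h - 3)*(h - 2)*(h^2 + 2*h - 3) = (h - 3)*(h - 2)*(h - 1)*(h + 3)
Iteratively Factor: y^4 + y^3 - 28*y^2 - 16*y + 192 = (y - 4)*(y^3 + 5*y^2 - 8*y - 48) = (y - 4)*(y + 4)*(y^2 + y - 12) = (y - 4)*(y - 3)*(y + 4)*(y + 4)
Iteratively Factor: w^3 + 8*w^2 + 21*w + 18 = (w + 2)*(w^2 + 6*w + 9) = (w + 2)*(w + 3)*(w + 3)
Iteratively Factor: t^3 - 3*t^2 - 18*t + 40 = (t + 4)*(t^2 - 7*t + 10) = (t - 5)*(t + 4)*(t - 2)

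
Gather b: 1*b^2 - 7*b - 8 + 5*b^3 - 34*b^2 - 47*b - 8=5*b^3 - 33*b^2 - 54*b - 16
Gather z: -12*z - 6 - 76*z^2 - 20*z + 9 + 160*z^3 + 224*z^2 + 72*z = 160*z^3 + 148*z^2 + 40*z + 3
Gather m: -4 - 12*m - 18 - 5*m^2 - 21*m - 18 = -5*m^2 - 33*m - 40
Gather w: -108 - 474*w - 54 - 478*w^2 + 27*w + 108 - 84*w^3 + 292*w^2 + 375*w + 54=-84*w^3 - 186*w^2 - 72*w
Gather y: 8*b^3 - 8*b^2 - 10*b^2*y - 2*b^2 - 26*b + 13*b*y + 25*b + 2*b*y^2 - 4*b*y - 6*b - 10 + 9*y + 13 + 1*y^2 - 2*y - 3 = 8*b^3 - 10*b^2 - 7*b + y^2*(2*b + 1) + y*(-10*b^2 + 9*b + 7)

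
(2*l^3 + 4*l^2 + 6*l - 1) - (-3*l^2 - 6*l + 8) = 2*l^3 + 7*l^2 + 12*l - 9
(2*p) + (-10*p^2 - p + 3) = -10*p^2 + p + 3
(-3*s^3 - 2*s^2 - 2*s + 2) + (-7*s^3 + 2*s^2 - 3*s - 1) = -10*s^3 - 5*s + 1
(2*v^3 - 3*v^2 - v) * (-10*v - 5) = -20*v^4 + 20*v^3 + 25*v^2 + 5*v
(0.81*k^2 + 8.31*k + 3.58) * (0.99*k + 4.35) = 0.8019*k^3 + 11.7504*k^2 + 39.6927*k + 15.573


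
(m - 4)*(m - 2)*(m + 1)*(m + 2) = m^4 - 3*m^3 - 8*m^2 + 12*m + 16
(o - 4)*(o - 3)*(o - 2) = o^3 - 9*o^2 + 26*o - 24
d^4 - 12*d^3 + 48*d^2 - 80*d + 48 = (d - 6)*(d - 2)^3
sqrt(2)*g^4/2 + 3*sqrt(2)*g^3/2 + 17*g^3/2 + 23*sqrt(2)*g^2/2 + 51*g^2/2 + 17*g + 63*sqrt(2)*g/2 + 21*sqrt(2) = (g + 1)*(g + 3*sqrt(2)/2)*(g + 7*sqrt(2))*(sqrt(2)*g/2 + sqrt(2))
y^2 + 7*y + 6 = (y + 1)*(y + 6)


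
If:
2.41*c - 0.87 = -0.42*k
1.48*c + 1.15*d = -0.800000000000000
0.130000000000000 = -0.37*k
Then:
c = 0.42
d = -1.24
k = -0.35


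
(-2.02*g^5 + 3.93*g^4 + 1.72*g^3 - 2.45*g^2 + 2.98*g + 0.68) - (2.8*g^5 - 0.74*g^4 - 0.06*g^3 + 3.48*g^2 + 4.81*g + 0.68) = -4.82*g^5 + 4.67*g^4 + 1.78*g^3 - 5.93*g^2 - 1.83*g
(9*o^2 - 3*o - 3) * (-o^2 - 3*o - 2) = -9*o^4 - 24*o^3 - 6*o^2 + 15*o + 6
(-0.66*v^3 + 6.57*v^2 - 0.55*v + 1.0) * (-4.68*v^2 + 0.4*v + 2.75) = 3.0888*v^5 - 31.0116*v^4 + 3.387*v^3 + 13.1675*v^2 - 1.1125*v + 2.75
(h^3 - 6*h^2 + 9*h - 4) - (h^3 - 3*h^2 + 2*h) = -3*h^2 + 7*h - 4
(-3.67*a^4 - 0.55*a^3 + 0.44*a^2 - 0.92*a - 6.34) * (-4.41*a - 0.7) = 16.1847*a^5 + 4.9945*a^4 - 1.5554*a^3 + 3.7492*a^2 + 28.6034*a + 4.438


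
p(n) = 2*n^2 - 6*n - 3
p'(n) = 4*n - 6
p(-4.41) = 62.36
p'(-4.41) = -23.64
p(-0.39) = -0.36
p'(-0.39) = -7.56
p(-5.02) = 77.52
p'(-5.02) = -26.08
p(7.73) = 70.13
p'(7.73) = 24.92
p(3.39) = -0.36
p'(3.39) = 7.56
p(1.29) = -7.41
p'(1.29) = -0.84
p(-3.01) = 33.18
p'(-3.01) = -18.04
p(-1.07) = 5.71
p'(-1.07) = -10.28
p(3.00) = -3.00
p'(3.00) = 6.00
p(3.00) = -3.00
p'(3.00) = 6.00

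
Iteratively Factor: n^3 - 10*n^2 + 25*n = (n)*(n^2 - 10*n + 25) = n*(n - 5)*(n - 5)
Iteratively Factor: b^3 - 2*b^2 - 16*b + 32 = (b - 2)*(b^2 - 16) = (b - 4)*(b - 2)*(b + 4)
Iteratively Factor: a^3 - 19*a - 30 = (a + 3)*(a^2 - 3*a - 10) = (a - 5)*(a + 3)*(a + 2)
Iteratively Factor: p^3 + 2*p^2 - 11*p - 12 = (p + 4)*(p^2 - 2*p - 3) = (p + 1)*(p + 4)*(p - 3)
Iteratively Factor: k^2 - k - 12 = (k + 3)*(k - 4)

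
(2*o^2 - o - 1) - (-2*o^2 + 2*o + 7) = 4*o^2 - 3*o - 8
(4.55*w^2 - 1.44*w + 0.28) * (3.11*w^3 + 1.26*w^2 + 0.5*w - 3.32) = 14.1505*w^5 + 1.2546*w^4 + 1.3314*w^3 - 15.4732*w^2 + 4.9208*w - 0.9296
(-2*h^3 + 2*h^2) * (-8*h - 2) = 16*h^4 - 12*h^3 - 4*h^2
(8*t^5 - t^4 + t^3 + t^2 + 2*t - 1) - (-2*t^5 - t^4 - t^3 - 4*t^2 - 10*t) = 10*t^5 + 2*t^3 + 5*t^2 + 12*t - 1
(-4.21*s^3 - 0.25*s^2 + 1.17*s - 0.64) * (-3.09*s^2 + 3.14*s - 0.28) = 13.0089*s^5 - 12.4469*s^4 - 3.2215*s^3 + 5.7214*s^2 - 2.3372*s + 0.1792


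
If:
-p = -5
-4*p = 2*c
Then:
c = -10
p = 5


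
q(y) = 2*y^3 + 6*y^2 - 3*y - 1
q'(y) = 6*y^2 + 12*y - 3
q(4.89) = 361.66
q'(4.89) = 199.15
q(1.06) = 4.94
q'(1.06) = 16.46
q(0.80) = 1.46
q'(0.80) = 10.44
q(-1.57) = 10.76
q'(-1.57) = -7.05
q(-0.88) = 4.92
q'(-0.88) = -8.91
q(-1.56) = 10.69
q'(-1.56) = -7.12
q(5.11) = 407.21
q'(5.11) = 214.99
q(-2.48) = 12.84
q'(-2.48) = 4.14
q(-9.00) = -946.00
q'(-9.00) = 375.00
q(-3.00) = 8.00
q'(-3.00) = 15.00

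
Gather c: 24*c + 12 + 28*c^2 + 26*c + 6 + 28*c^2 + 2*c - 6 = 56*c^2 + 52*c + 12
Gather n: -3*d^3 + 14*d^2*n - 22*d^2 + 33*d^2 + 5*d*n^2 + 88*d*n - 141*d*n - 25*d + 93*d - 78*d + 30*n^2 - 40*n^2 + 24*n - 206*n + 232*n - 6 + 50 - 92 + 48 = -3*d^3 + 11*d^2 - 10*d + n^2*(5*d - 10) + n*(14*d^2 - 53*d + 50)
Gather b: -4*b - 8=-4*b - 8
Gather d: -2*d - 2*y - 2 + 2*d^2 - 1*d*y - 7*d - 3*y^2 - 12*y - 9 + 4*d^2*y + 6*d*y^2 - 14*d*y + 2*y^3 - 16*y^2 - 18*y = d^2*(4*y + 2) + d*(6*y^2 - 15*y - 9) + 2*y^3 - 19*y^2 - 32*y - 11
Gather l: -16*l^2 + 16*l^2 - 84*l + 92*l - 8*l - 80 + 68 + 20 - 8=0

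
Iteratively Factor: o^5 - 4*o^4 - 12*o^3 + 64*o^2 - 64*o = (o - 4)*(o^4 - 12*o^2 + 16*o) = (o - 4)*(o - 2)*(o^3 + 2*o^2 - 8*o) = (o - 4)*(o - 2)*(o + 4)*(o^2 - 2*o) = o*(o - 4)*(o - 2)*(o + 4)*(o - 2)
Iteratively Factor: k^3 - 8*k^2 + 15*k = (k - 5)*(k^2 - 3*k) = (k - 5)*(k - 3)*(k)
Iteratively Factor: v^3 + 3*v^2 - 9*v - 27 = (v + 3)*(v^2 - 9) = (v + 3)^2*(v - 3)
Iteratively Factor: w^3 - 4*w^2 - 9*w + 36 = (w - 4)*(w^2 - 9) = (w - 4)*(w + 3)*(w - 3)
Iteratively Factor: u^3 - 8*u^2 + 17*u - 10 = (u - 2)*(u^2 - 6*u + 5) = (u - 5)*(u - 2)*(u - 1)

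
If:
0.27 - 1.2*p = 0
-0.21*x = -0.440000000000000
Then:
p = 0.22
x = 2.10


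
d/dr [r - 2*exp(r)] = 1 - 2*exp(r)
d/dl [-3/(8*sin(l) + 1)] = 24*cos(l)/(8*sin(l) + 1)^2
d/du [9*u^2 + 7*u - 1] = 18*u + 7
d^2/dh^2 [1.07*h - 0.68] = 0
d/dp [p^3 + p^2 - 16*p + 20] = 3*p^2 + 2*p - 16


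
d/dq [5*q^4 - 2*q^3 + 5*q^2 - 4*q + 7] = 20*q^3 - 6*q^2 + 10*q - 4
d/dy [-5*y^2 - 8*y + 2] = -10*y - 8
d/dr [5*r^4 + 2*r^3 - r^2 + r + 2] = 20*r^3 + 6*r^2 - 2*r + 1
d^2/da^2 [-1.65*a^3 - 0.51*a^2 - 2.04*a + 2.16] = -9.9*a - 1.02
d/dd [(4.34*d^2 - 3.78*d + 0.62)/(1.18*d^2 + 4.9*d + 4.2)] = (25.7264*d^2 + 34.9928*d - 18.914)/(1.3924*d^4 + 11.564*d^3 + 33.922*d^2 + 41.16*d + 17.64)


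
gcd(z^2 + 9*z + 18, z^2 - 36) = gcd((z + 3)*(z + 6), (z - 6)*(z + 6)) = z + 6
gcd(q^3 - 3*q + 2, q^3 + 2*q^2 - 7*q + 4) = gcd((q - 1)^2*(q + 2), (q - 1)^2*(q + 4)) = q^2 - 2*q + 1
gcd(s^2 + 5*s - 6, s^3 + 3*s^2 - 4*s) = s - 1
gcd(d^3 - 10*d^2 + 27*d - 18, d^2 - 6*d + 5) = d - 1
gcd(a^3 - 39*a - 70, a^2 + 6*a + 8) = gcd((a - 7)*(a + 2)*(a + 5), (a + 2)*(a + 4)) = a + 2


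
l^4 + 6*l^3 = l^3*(l + 6)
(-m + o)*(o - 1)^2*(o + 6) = -m*o^3 - 4*m*o^2 + 11*m*o - 6*m + o^4 + 4*o^3 - 11*o^2 + 6*o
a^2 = a^2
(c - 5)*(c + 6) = c^2 + c - 30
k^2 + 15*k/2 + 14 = (k + 7/2)*(k + 4)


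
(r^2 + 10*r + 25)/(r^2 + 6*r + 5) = (r + 5)/(r + 1)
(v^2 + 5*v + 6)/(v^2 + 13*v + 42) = (v^2 + 5*v + 6)/(v^2 + 13*v + 42)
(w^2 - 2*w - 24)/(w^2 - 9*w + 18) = (w + 4)/(w - 3)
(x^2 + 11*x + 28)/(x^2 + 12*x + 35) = (x + 4)/(x + 5)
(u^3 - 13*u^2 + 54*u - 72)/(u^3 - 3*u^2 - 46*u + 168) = (u - 3)/(u + 7)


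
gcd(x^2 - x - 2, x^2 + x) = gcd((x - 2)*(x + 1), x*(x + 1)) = x + 1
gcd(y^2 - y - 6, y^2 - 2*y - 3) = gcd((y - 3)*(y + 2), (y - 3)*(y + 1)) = y - 3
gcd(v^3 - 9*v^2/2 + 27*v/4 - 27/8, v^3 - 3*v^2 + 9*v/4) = v^2 - 3*v + 9/4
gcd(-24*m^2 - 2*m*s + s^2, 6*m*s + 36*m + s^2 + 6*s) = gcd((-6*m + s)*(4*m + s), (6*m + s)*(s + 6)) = 1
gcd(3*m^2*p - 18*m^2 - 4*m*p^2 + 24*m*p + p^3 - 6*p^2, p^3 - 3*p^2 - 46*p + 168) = p - 6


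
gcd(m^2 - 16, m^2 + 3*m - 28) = m - 4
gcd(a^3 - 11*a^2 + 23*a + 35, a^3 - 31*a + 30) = a - 5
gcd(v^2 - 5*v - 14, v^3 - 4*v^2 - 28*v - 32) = v + 2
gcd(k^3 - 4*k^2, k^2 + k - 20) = k - 4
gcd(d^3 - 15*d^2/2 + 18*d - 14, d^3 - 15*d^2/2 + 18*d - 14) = d^3 - 15*d^2/2 + 18*d - 14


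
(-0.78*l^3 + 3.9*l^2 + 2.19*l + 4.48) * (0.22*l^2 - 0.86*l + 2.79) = -0.1716*l^5 + 1.5288*l^4 - 5.0484*l^3 + 9.9832*l^2 + 2.2573*l + 12.4992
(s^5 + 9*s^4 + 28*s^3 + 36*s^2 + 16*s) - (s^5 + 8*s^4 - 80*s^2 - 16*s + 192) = s^4 + 28*s^3 + 116*s^2 + 32*s - 192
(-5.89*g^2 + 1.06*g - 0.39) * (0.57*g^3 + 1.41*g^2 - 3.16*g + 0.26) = -3.3573*g^5 - 7.7007*g^4 + 19.8847*g^3 - 5.4309*g^2 + 1.508*g - 0.1014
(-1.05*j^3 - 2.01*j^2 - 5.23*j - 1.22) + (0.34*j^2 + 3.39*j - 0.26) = -1.05*j^3 - 1.67*j^2 - 1.84*j - 1.48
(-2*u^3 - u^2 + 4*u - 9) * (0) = 0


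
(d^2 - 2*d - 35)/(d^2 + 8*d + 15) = (d - 7)/(d + 3)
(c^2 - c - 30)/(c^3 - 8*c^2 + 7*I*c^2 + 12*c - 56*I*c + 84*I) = (c + 5)/(c^2 + c*(-2 + 7*I) - 14*I)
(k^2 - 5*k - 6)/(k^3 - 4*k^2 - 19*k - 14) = (k - 6)/(k^2 - 5*k - 14)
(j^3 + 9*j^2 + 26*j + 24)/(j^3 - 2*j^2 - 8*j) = (j^2 + 7*j + 12)/(j*(j - 4))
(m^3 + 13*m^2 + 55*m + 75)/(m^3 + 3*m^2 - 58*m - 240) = (m^2 + 8*m + 15)/(m^2 - 2*m - 48)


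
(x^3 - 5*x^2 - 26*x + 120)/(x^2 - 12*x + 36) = (x^2 + x - 20)/(x - 6)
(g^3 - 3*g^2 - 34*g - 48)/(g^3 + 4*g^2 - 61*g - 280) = (g^2 + 5*g + 6)/(g^2 + 12*g + 35)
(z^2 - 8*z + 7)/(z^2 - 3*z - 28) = (z - 1)/(z + 4)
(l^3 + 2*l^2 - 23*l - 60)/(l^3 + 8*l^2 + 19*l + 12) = (l - 5)/(l + 1)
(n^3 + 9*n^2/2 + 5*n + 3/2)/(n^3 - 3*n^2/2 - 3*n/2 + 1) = (2*n^2 + 7*n + 3)/(2*n^2 - 5*n + 2)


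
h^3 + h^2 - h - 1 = (h - 1)*(h + 1)^2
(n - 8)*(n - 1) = n^2 - 9*n + 8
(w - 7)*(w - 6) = w^2 - 13*w + 42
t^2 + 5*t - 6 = (t - 1)*(t + 6)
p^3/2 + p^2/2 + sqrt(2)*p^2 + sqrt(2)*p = p*(p/2 + sqrt(2))*(p + 1)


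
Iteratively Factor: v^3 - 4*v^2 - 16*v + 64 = (v + 4)*(v^2 - 8*v + 16) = (v - 4)*(v + 4)*(v - 4)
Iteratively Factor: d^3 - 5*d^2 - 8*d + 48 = (d - 4)*(d^2 - d - 12) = (d - 4)*(d + 3)*(d - 4)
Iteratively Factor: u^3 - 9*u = (u - 3)*(u^2 + 3*u) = (u - 3)*(u + 3)*(u)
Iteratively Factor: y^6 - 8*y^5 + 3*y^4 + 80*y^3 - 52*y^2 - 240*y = (y)*(y^5 - 8*y^4 + 3*y^3 + 80*y^2 - 52*y - 240) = y*(y + 2)*(y^4 - 10*y^3 + 23*y^2 + 34*y - 120) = y*(y - 5)*(y + 2)*(y^3 - 5*y^2 - 2*y + 24) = y*(y - 5)*(y - 4)*(y + 2)*(y^2 - y - 6) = y*(y - 5)*(y - 4)*(y + 2)^2*(y - 3)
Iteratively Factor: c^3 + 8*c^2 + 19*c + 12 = (c + 4)*(c^2 + 4*c + 3) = (c + 1)*(c + 4)*(c + 3)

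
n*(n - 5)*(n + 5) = n^3 - 25*n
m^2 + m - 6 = (m - 2)*(m + 3)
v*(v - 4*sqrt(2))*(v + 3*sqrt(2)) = v^3 - sqrt(2)*v^2 - 24*v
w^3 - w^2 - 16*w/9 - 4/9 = (w - 2)*(w + 1/3)*(w + 2/3)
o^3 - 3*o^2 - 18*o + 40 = (o - 5)*(o - 2)*(o + 4)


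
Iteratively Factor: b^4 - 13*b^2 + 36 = (b - 3)*(b^3 + 3*b^2 - 4*b - 12) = (b - 3)*(b + 2)*(b^2 + b - 6) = (b - 3)*(b + 2)*(b + 3)*(b - 2)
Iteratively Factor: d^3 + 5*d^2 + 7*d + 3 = (d + 3)*(d^2 + 2*d + 1) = (d + 1)*(d + 3)*(d + 1)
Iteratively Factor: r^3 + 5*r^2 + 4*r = (r)*(r^2 + 5*r + 4) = r*(r + 4)*(r + 1)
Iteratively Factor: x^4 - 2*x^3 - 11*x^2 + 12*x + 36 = (x + 2)*(x^3 - 4*x^2 - 3*x + 18) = (x + 2)^2*(x^2 - 6*x + 9) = (x - 3)*(x + 2)^2*(x - 3)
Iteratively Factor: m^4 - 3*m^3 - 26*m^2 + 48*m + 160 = (m - 5)*(m^3 + 2*m^2 - 16*m - 32) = (m - 5)*(m + 2)*(m^2 - 16) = (m - 5)*(m - 4)*(m + 2)*(m + 4)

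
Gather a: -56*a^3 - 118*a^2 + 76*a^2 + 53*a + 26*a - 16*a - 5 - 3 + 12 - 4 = -56*a^3 - 42*a^2 + 63*a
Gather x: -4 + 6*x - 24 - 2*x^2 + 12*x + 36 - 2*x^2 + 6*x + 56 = -4*x^2 + 24*x + 64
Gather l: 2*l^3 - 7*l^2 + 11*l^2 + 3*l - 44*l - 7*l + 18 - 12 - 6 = 2*l^3 + 4*l^2 - 48*l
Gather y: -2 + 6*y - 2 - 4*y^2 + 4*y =-4*y^2 + 10*y - 4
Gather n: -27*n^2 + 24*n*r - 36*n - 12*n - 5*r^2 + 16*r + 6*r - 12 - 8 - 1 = -27*n^2 + n*(24*r - 48) - 5*r^2 + 22*r - 21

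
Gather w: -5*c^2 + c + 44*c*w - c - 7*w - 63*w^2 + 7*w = -5*c^2 + 44*c*w - 63*w^2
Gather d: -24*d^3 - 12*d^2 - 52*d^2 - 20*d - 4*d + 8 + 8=-24*d^3 - 64*d^2 - 24*d + 16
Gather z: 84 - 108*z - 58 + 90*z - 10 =16 - 18*z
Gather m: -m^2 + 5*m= -m^2 + 5*m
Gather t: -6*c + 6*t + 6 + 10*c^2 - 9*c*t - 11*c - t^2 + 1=10*c^2 - 17*c - t^2 + t*(6 - 9*c) + 7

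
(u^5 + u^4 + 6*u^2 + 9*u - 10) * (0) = 0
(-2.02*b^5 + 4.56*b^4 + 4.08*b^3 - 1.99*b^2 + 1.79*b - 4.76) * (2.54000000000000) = -5.1308*b^5 + 11.5824*b^4 + 10.3632*b^3 - 5.0546*b^2 + 4.5466*b - 12.0904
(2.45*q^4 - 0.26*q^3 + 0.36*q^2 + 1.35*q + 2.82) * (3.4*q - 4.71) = 8.33*q^5 - 12.4235*q^4 + 2.4486*q^3 + 2.8944*q^2 + 3.2295*q - 13.2822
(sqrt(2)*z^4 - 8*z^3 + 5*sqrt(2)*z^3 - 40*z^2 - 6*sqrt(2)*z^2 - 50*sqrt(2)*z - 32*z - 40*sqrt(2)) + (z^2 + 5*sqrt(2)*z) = sqrt(2)*z^4 - 8*z^3 + 5*sqrt(2)*z^3 - 39*z^2 - 6*sqrt(2)*z^2 - 45*sqrt(2)*z - 32*z - 40*sqrt(2)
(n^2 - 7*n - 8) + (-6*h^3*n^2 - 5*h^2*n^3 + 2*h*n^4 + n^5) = -6*h^3*n^2 - 5*h^2*n^3 + 2*h*n^4 + n^5 + n^2 - 7*n - 8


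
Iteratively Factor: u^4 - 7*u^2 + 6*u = (u - 2)*(u^3 + 2*u^2 - 3*u) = (u - 2)*(u + 3)*(u^2 - u) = u*(u - 2)*(u + 3)*(u - 1)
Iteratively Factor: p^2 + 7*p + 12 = (p + 4)*(p + 3)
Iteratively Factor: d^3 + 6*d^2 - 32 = (d + 4)*(d^2 + 2*d - 8) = (d + 4)^2*(d - 2)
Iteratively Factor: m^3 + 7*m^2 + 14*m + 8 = (m + 1)*(m^2 + 6*m + 8) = (m + 1)*(m + 4)*(m + 2)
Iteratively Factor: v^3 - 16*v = (v)*(v^2 - 16) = v*(v - 4)*(v + 4)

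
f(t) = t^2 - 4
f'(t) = 2*t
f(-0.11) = -3.99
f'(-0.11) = -0.22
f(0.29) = -3.92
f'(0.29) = 0.58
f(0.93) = -3.14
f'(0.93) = 1.86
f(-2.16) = 0.67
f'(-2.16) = -4.32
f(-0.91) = -3.17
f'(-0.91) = -1.82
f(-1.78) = -0.83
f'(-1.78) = -3.56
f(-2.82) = 3.95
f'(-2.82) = -5.64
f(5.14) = 22.42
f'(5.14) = 10.28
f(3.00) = 5.00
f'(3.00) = 6.00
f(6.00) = 32.00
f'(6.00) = 12.00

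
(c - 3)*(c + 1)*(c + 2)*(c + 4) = c^4 + 4*c^3 - 7*c^2 - 34*c - 24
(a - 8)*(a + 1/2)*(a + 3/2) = a^3 - 6*a^2 - 61*a/4 - 6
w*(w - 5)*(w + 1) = w^3 - 4*w^2 - 5*w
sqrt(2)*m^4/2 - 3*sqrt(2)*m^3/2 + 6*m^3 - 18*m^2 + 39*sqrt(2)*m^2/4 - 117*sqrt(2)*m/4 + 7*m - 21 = (m/2 + sqrt(2))*(m - 3)*(m + 7*sqrt(2)/2)*(sqrt(2)*m + 1)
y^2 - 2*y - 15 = (y - 5)*(y + 3)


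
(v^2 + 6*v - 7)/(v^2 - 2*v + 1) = (v + 7)/(v - 1)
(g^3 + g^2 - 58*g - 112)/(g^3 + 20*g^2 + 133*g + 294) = (g^2 - 6*g - 16)/(g^2 + 13*g + 42)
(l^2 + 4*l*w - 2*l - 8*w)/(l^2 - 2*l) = (l + 4*w)/l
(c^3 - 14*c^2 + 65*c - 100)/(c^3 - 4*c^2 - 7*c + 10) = (c^2 - 9*c + 20)/(c^2 + c - 2)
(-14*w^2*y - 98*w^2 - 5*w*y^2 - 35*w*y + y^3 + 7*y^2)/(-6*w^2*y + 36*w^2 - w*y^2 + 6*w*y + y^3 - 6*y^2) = (-7*w*y - 49*w + y^2 + 7*y)/(-3*w*y + 18*w + y^2 - 6*y)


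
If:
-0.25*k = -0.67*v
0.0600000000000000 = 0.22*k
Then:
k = 0.27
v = 0.10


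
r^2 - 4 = (r - 2)*(r + 2)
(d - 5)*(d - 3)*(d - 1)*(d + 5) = d^4 - 4*d^3 - 22*d^2 + 100*d - 75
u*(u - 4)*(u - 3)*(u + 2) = u^4 - 5*u^3 - 2*u^2 + 24*u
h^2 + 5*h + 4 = (h + 1)*(h + 4)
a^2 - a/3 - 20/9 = (a - 5/3)*(a + 4/3)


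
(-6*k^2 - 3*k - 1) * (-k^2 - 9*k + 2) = 6*k^4 + 57*k^3 + 16*k^2 + 3*k - 2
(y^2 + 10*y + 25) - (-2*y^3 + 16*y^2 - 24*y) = 2*y^3 - 15*y^2 + 34*y + 25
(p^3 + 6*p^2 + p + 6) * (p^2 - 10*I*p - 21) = p^5 + 6*p^4 - 10*I*p^4 - 20*p^3 - 60*I*p^3 - 120*p^2 - 10*I*p^2 - 21*p - 60*I*p - 126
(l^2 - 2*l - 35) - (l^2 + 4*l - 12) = -6*l - 23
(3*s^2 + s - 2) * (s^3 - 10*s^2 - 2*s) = 3*s^5 - 29*s^4 - 18*s^3 + 18*s^2 + 4*s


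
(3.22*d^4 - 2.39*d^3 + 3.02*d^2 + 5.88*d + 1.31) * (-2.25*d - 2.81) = -7.245*d^5 - 3.6707*d^4 - 0.0790999999999995*d^3 - 21.7162*d^2 - 19.4703*d - 3.6811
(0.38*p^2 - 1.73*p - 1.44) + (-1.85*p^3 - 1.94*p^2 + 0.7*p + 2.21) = -1.85*p^3 - 1.56*p^2 - 1.03*p + 0.77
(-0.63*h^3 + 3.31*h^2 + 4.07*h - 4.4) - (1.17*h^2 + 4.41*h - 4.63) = -0.63*h^3 + 2.14*h^2 - 0.34*h + 0.23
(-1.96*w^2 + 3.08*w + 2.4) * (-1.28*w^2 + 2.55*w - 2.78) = 2.5088*w^4 - 8.9404*w^3 + 10.2308*w^2 - 2.4424*w - 6.672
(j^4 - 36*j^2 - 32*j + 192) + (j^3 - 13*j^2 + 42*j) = j^4 + j^3 - 49*j^2 + 10*j + 192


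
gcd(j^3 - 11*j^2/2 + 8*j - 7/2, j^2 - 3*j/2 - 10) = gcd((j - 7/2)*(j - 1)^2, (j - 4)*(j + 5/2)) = 1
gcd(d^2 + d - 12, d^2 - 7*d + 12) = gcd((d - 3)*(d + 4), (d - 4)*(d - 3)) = d - 3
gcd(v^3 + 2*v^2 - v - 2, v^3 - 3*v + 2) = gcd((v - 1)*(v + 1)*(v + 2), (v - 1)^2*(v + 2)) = v^2 + v - 2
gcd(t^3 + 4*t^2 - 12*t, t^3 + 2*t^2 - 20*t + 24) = t^2 + 4*t - 12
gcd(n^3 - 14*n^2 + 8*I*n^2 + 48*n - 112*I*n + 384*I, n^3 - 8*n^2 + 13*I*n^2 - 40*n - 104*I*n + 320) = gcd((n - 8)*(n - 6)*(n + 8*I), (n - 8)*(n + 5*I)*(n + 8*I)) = n^2 + n*(-8 + 8*I) - 64*I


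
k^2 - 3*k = k*(k - 3)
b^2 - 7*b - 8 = (b - 8)*(b + 1)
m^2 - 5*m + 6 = (m - 3)*(m - 2)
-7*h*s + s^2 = s*(-7*h + s)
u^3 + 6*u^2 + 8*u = u*(u + 2)*(u + 4)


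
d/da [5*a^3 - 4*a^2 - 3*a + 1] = 15*a^2 - 8*a - 3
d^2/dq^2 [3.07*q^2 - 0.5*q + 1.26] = 6.14000000000000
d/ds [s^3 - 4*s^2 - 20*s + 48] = 3*s^2 - 8*s - 20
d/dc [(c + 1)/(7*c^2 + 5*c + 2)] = (7*c^2 + 5*c - (c + 1)*(14*c + 5) + 2)/(7*c^2 + 5*c + 2)^2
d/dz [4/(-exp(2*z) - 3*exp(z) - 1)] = (8*exp(z) + 12)*exp(z)/(exp(2*z) + 3*exp(z) + 1)^2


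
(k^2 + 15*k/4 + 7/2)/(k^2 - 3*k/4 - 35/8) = 2*(k + 2)/(2*k - 5)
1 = 1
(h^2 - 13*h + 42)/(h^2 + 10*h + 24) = (h^2 - 13*h + 42)/(h^2 + 10*h + 24)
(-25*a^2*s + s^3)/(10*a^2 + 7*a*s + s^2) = s*(-5*a + s)/(2*a + s)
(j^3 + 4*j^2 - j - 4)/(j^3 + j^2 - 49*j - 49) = (j^2 + 3*j - 4)/(j^2 - 49)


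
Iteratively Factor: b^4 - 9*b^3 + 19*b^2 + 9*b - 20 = (b - 1)*(b^3 - 8*b^2 + 11*b + 20) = (b - 4)*(b - 1)*(b^2 - 4*b - 5) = (b - 4)*(b - 1)*(b + 1)*(b - 5)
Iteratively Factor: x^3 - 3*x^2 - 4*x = (x - 4)*(x^2 + x) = x*(x - 4)*(x + 1)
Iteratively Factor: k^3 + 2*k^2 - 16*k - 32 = (k + 2)*(k^2 - 16) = (k - 4)*(k + 2)*(k + 4)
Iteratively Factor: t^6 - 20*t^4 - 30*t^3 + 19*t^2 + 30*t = (t)*(t^5 - 20*t^3 - 30*t^2 + 19*t + 30) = t*(t + 2)*(t^4 - 2*t^3 - 16*t^2 + 2*t + 15) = t*(t + 2)*(t + 3)*(t^3 - 5*t^2 - t + 5) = t*(t + 1)*(t + 2)*(t + 3)*(t^2 - 6*t + 5) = t*(t - 5)*(t + 1)*(t + 2)*(t + 3)*(t - 1)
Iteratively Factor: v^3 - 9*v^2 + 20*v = (v - 5)*(v^2 - 4*v) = (v - 5)*(v - 4)*(v)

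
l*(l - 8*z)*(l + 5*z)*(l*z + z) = l^4*z - 3*l^3*z^2 + l^3*z - 40*l^2*z^3 - 3*l^2*z^2 - 40*l*z^3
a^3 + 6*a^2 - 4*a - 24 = (a - 2)*(a + 2)*(a + 6)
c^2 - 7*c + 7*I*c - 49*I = (c - 7)*(c + 7*I)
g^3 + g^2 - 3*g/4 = g*(g - 1/2)*(g + 3/2)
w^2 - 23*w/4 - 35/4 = (w - 7)*(w + 5/4)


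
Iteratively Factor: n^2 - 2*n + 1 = (n - 1)*(n - 1)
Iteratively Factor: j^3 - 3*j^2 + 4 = (j - 2)*(j^2 - j - 2) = (j - 2)*(j + 1)*(j - 2)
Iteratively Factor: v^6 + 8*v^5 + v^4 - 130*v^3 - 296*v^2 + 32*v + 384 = (v - 4)*(v^5 + 12*v^4 + 49*v^3 + 66*v^2 - 32*v - 96) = (v - 4)*(v + 3)*(v^4 + 9*v^3 + 22*v^2 - 32) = (v - 4)*(v + 3)*(v + 4)*(v^3 + 5*v^2 + 2*v - 8) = (v - 4)*(v - 1)*(v + 3)*(v + 4)*(v^2 + 6*v + 8) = (v - 4)*(v - 1)*(v + 2)*(v + 3)*(v + 4)*(v + 4)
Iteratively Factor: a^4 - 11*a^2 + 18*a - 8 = (a - 1)*(a^3 + a^2 - 10*a + 8) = (a - 2)*(a - 1)*(a^2 + 3*a - 4) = (a - 2)*(a - 1)^2*(a + 4)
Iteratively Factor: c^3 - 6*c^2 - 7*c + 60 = (c + 3)*(c^2 - 9*c + 20) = (c - 5)*(c + 3)*(c - 4)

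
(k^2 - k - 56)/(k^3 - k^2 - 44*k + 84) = (k - 8)/(k^2 - 8*k + 12)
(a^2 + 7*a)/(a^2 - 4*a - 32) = a*(a + 7)/(a^2 - 4*a - 32)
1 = 1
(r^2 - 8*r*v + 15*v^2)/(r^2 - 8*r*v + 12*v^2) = (r^2 - 8*r*v + 15*v^2)/(r^2 - 8*r*v + 12*v^2)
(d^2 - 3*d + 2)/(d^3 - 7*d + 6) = 1/(d + 3)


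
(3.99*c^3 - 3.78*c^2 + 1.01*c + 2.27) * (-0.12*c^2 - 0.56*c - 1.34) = -0.4788*c^5 - 1.7808*c^4 - 3.351*c^3 + 4.2272*c^2 - 2.6246*c - 3.0418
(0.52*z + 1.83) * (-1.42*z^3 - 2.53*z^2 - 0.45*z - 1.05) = -0.7384*z^4 - 3.9142*z^3 - 4.8639*z^2 - 1.3695*z - 1.9215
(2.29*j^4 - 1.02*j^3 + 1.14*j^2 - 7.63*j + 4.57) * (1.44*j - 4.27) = 3.2976*j^5 - 11.2471*j^4 + 5.997*j^3 - 15.855*j^2 + 39.1609*j - 19.5139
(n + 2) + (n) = 2*n + 2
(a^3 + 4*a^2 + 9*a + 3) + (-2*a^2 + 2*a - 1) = a^3 + 2*a^2 + 11*a + 2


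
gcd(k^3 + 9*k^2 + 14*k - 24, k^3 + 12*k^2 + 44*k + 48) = k^2 + 10*k + 24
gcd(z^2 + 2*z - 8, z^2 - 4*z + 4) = z - 2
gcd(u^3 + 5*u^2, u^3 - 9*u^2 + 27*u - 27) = 1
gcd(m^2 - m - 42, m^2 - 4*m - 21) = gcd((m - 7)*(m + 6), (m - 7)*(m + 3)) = m - 7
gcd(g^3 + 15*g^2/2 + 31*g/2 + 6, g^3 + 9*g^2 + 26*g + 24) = g^2 + 7*g + 12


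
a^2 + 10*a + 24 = (a + 4)*(a + 6)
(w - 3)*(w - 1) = w^2 - 4*w + 3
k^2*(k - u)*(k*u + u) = k^4*u - k^3*u^2 + k^3*u - k^2*u^2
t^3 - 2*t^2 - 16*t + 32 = (t - 4)*(t - 2)*(t + 4)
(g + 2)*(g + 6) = g^2 + 8*g + 12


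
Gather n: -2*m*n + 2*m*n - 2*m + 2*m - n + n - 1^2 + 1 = 0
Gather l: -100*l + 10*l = -90*l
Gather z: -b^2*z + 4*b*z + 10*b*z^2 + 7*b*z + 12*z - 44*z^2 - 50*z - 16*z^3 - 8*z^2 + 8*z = -16*z^3 + z^2*(10*b - 52) + z*(-b^2 + 11*b - 30)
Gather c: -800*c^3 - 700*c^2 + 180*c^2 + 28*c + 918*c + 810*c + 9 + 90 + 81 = -800*c^3 - 520*c^2 + 1756*c + 180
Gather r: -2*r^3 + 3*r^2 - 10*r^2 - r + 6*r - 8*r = -2*r^3 - 7*r^2 - 3*r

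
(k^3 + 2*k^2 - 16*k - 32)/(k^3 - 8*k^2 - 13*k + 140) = (k^2 - 2*k - 8)/(k^2 - 12*k + 35)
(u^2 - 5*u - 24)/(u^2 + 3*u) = (u - 8)/u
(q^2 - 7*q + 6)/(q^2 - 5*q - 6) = (q - 1)/(q + 1)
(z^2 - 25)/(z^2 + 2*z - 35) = (z + 5)/(z + 7)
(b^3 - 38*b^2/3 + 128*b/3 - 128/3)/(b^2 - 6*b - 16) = (3*b^2 - 14*b + 16)/(3*(b + 2))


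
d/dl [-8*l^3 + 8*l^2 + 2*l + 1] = -24*l^2 + 16*l + 2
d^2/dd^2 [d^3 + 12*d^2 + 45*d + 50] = 6*d + 24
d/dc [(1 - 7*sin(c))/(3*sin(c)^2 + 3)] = -(2*sin(c) + 7*cos(c)^2)*cos(c)/(3*(sin(c)^2 + 1)^2)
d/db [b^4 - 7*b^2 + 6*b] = 4*b^3 - 14*b + 6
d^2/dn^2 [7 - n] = 0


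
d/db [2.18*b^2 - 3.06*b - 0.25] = 4.36*b - 3.06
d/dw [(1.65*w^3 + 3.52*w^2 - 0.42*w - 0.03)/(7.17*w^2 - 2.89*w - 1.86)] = (11.8305*w^4 - 9.53699999999999*w^3 - 16.3684*w^2 - 12.6642*w + 0.6945)/(51.4089*w^4 - 41.4426*w^3 - 18.3203*w^2 + 10.7508*w + 3.4596)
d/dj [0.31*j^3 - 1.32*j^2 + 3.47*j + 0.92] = 0.93*j^2 - 2.64*j + 3.47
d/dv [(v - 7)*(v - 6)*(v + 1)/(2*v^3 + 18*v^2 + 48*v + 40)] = (21*v^3 - 52*v^2 - 511*v - 214)/(2*(v^5 + 16*v^4 + 97*v^3 + 278*v^2 + 380*v + 200))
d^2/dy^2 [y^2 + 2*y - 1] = 2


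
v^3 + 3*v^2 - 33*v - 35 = (v - 5)*(v + 1)*(v + 7)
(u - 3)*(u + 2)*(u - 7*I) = u^3 - u^2 - 7*I*u^2 - 6*u + 7*I*u + 42*I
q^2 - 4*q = q*(q - 4)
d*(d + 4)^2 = d^3 + 8*d^2 + 16*d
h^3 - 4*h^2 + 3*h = h*(h - 3)*(h - 1)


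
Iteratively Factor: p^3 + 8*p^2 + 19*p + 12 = (p + 3)*(p^2 + 5*p + 4) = (p + 3)*(p + 4)*(p + 1)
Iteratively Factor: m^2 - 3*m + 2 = (m - 2)*(m - 1)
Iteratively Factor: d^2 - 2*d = (d - 2)*(d)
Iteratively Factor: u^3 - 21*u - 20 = (u - 5)*(u^2 + 5*u + 4) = (u - 5)*(u + 1)*(u + 4)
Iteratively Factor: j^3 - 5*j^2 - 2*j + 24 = (j - 3)*(j^2 - 2*j - 8) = (j - 4)*(j - 3)*(j + 2)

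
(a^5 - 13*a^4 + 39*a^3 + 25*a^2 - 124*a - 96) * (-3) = -3*a^5 + 39*a^4 - 117*a^3 - 75*a^2 + 372*a + 288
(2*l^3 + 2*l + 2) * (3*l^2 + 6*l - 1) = 6*l^5 + 12*l^4 + 4*l^3 + 18*l^2 + 10*l - 2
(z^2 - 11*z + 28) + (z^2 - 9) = 2*z^2 - 11*z + 19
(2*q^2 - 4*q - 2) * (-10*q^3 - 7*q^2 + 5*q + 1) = -20*q^5 + 26*q^4 + 58*q^3 - 4*q^2 - 14*q - 2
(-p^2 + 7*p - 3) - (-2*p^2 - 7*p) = p^2 + 14*p - 3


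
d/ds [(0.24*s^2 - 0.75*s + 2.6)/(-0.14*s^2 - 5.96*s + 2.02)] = (-1.5354*s^2 + 1.6976*s + 13.981)/(0.0196*s^4 + 1.6688*s^3 + 34.956*s^2 - 24.0784*s + 4.0804)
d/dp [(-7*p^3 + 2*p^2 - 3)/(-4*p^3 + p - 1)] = (p*(21*p - 4)*(4*p^3 - p + 1) - (12*p^2 - 1)*(7*p^3 - 2*p^2 + 3))/(4*p^3 - p + 1)^2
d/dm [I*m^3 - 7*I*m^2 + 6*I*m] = I*(3*m^2 - 14*m + 6)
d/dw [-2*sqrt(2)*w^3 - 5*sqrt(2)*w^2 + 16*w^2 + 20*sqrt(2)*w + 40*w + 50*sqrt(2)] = -6*sqrt(2)*w^2 - 10*sqrt(2)*w + 32*w + 20*sqrt(2) + 40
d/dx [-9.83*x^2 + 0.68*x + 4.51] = 0.68 - 19.66*x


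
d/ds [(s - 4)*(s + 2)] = 2*s - 2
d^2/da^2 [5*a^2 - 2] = 10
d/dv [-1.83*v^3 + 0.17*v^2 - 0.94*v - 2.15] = -5.49*v^2 + 0.34*v - 0.94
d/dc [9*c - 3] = 9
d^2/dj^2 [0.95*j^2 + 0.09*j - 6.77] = 1.90000000000000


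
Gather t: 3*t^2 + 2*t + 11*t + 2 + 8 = 3*t^2 + 13*t + 10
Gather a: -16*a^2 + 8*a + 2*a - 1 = -16*a^2 + 10*a - 1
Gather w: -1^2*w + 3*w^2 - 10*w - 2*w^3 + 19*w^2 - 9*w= -2*w^3 + 22*w^2 - 20*w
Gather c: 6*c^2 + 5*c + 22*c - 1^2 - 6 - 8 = 6*c^2 + 27*c - 15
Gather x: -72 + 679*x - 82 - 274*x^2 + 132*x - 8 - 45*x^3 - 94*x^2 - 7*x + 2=-45*x^3 - 368*x^2 + 804*x - 160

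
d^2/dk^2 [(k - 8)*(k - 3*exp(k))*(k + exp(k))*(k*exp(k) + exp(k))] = (k^4 - 8*k^3*exp(k) + k^3 - 27*k^2*exp(2*k) + 32*k^2*exp(k) - 38*k^2 + 153*k*exp(2*k) + 164*k*exp(k) - 74*k + 336*exp(2*k) + 92*exp(k) - 16)*exp(k)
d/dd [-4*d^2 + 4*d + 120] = 4 - 8*d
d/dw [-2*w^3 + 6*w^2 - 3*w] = -6*w^2 + 12*w - 3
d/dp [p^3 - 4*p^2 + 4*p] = 3*p^2 - 8*p + 4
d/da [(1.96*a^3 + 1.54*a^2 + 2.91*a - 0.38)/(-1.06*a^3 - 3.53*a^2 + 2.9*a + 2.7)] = (-5.2864*a^4 + 17.5372*a^3 + 29.4059*a^2 + 5.6332*a + 8.959)/(1.1236*a^6 + 7.4836*a^5 + 6.3129*a^4 - 26.198*a^3 - 10.652*a^2 + 15.66*a + 7.29)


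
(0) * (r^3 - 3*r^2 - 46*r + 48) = 0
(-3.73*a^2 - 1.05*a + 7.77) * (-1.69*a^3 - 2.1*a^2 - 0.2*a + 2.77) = 6.3037*a^5 + 9.6075*a^4 - 10.1803*a^3 - 26.4391*a^2 - 4.4625*a + 21.5229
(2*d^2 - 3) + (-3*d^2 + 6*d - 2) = -d^2 + 6*d - 5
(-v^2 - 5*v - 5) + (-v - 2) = -v^2 - 6*v - 7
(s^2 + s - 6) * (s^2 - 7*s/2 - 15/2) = s^4 - 5*s^3/2 - 17*s^2 + 27*s/2 + 45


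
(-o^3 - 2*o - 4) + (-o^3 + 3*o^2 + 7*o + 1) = -2*o^3 + 3*o^2 + 5*o - 3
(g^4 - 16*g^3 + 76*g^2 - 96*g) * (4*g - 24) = 4*g^5 - 88*g^4 + 688*g^3 - 2208*g^2 + 2304*g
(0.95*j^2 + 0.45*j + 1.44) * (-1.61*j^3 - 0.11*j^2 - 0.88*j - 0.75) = -1.5295*j^5 - 0.829*j^4 - 3.2039*j^3 - 1.2669*j^2 - 1.6047*j - 1.08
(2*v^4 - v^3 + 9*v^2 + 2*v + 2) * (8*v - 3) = 16*v^5 - 14*v^4 + 75*v^3 - 11*v^2 + 10*v - 6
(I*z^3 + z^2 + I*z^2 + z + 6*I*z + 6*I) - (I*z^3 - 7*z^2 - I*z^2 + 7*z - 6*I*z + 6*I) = 8*z^2 + 2*I*z^2 - 6*z + 12*I*z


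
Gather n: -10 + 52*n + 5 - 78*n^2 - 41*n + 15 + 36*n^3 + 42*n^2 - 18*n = 36*n^3 - 36*n^2 - 7*n + 10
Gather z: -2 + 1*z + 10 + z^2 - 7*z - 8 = z^2 - 6*z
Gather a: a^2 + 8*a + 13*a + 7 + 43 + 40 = a^2 + 21*a + 90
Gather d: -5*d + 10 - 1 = 9 - 5*d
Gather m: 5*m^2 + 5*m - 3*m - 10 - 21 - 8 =5*m^2 + 2*m - 39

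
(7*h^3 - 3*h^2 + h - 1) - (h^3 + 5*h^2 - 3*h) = 6*h^3 - 8*h^2 + 4*h - 1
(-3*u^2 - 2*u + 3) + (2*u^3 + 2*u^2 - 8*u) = 2*u^3 - u^2 - 10*u + 3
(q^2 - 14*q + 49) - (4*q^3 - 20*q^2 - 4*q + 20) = -4*q^3 + 21*q^2 - 10*q + 29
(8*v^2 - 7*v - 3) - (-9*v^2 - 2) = 17*v^2 - 7*v - 1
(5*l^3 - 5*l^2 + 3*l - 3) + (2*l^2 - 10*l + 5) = 5*l^3 - 3*l^2 - 7*l + 2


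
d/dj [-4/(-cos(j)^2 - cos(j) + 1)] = 4*(2*cos(j) + 1)*sin(j)/(-sin(j)^2 + cos(j))^2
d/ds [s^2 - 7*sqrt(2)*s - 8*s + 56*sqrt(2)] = 2*s - 7*sqrt(2) - 8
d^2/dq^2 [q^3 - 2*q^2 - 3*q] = 6*q - 4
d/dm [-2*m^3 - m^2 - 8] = 2*m*(-3*m - 1)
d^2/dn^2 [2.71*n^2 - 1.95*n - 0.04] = 5.42000000000000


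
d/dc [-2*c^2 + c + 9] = 1 - 4*c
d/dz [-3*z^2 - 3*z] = -6*z - 3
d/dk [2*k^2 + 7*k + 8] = 4*k + 7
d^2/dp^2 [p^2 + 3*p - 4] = 2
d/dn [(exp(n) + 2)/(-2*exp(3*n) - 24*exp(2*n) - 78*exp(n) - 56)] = (exp(3*n) + 9*exp(2*n) + 24*exp(n) + 25)*exp(n)/(exp(6*n) + 24*exp(5*n) + 222*exp(4*n) + 992*exp(3*n) + 2193*exp(2*n) + 2184*exp(n) + 784)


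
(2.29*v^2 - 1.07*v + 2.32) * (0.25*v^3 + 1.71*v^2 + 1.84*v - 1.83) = 0.5725*v^5 + 3.6484*v^4 + 2.9639*v^3 - 2.1923*v^2 + 6.2269*v - 4.2456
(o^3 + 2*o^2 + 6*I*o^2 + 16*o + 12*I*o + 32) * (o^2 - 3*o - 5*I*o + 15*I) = o^5 - o^4 + I*o^4 + 40*o^3 - I*o^3 - 46*o^2 - 86*I*o^2 - 276*o + 80*I*o + 480*I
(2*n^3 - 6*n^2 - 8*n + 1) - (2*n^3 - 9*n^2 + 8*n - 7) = 3*n^2 - 16*n + 8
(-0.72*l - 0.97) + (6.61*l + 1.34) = 5.89*l + 0.37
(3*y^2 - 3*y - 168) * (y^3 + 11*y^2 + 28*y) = 3*y^5 + 30*y^4 - 117*y^3 - 1932*y^2 - 4704*y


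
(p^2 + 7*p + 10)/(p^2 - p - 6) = (p + 5)/(p - 3)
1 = 1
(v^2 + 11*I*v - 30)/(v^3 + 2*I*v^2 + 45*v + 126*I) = (v + 5*I)/(v^2 - 4*I*v + 21)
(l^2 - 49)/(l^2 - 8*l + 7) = (l + 7)/(l - 1)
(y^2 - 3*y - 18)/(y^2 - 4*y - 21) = (y - 6)/(y - 7)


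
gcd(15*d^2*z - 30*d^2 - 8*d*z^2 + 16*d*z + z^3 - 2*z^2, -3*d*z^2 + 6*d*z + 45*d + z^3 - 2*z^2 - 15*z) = -3*d + z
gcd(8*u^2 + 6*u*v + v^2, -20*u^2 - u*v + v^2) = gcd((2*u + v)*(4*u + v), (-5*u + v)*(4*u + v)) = 4*u + v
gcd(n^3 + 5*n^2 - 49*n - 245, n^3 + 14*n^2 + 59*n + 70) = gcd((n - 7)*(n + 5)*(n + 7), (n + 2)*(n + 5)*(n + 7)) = n^2 + 12*n + 35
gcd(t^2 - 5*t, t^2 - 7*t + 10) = t - 5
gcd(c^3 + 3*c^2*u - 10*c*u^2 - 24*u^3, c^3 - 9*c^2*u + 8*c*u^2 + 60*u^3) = c + 2*u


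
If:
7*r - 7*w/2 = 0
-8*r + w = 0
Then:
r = 0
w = 0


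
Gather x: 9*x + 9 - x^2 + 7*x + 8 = -x^2 + 16*x + 17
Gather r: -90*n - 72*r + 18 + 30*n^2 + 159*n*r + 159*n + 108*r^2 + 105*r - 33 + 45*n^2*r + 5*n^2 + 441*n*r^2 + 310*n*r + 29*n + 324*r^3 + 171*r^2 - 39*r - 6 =35*n^2 + 98*n + 324*r^3 + r^2*(441*n + 279) + r*(45*n^2 + 469*n - 6) - 21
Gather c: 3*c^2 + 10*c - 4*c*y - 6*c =3*c^2 + c*(4 - 4*y)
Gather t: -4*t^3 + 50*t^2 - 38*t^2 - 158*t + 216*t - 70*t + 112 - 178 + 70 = -4*t^3 + 12*t^2 - 12*t + 4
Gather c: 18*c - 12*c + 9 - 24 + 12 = 6*c - 3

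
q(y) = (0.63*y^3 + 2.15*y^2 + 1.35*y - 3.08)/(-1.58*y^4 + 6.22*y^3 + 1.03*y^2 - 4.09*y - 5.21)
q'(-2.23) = 0.03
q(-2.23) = 0.02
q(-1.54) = 0.08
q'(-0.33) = -0.56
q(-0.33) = 0.83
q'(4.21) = 7.57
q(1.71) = 1.03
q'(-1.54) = 0.21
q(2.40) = 0.87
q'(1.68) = -1.24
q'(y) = (1.89*y^2 + 4.3*y + 1.35)/(-1.58*y^4 + 6.22*y^3 + 1.03*y^2 - 4.09*y - 5.21) + (0.63*y^3 + 2.15*y^2 + 1.35*y - 3.08)*(6.32*y^3 - 18.66*y^2 - 2.06*y + 4.09)/(-1.58*y^4 + 6.22*y^3 + 1.03*y^2 - 4.09*y - 5.21)^2 = (0.9954*y^6 + 6.794*y^5 - 6.3251*y^4 - 41.413*y^3 + 37.4419*y^2 - 16.0582*y - 19.6307)/(2.4964*y^8 - 19.6552*y^7 + 35.4336*y^6 + 25.7376*y^5 - 33.3551*y^4 - 73.2378*y^3 + 5.9955*y^2 + 42.6178*y + 27.1441)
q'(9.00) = 0.03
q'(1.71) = -1.06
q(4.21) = -2.41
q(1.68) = 1.07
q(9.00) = -0.11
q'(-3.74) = -0.00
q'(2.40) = 0.18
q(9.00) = -0.11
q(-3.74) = 0.02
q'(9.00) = 0.03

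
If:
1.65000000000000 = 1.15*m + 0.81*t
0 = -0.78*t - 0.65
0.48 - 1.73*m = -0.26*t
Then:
No Solution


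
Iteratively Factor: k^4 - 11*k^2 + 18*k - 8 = (k - 1)*(k^3 + k^2 - 10*k + 8) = (k - 2)*(k - 1)*(k^2 + 3*k - 4) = (k - 2)*(k - 1)^2*(k + 4)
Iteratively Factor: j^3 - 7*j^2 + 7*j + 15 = (j - 3)*(j^2 - 4*j - 5) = (j - 5)*(j - 3)*(j + 1)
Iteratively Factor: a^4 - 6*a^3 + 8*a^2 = (a - 4)*(a^3 - 2*a^2) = a*(a - 4)*(a^2 - 2*a) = a*(a - 4)*(a - 2)*(a)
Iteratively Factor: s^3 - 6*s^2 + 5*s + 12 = (s - 3)*(s^2 - 3*s - 4) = (s - 4)*(s - 3)*(s + 1)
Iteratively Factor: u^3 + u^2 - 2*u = (u - 1)*(u^2 + 2*u) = u*(u - 1)*(u + 2)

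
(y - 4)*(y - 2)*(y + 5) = y^3 - y^2 - 22*y + 40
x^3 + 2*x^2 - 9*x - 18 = (x - 3)*(x + 2)*(x + 3)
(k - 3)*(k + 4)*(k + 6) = k^3 + 7*k^2 - 6*k - 72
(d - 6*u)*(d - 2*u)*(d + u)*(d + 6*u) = d^4 - d^3*u - 38*d^2*u^2 + 36*d*u^3 + 72*u^4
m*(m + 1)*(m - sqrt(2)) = m^3 - sqrt(2)*m^2 + m^2 - sqrt(2)*m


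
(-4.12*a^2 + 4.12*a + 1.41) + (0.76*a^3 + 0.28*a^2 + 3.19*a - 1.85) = 0.76*a^3 - 3.84*a^2 + 7.31*a - 0.44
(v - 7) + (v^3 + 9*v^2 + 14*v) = v^3 + 9*v^2 + 15*v - 7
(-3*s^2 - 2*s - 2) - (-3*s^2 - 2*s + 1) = -3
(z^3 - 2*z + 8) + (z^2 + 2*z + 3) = z^3 + z^2 + 11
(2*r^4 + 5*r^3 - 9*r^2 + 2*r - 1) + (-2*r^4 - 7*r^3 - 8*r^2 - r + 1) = -2*r^3 - 17*r^2 + r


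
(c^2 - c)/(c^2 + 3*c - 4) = c/(c + 4)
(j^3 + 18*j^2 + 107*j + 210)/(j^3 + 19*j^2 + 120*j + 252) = (j + 5)/(j + 6)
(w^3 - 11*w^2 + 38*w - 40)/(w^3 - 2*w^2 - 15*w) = (w^2 - 6*w + 8)/(w*(w + 3))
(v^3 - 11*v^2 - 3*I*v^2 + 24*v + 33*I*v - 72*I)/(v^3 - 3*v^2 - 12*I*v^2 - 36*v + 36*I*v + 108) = (v^2 - v*(8 + 3*I) + 24*I)/(v^2 - 12*I*v - 36)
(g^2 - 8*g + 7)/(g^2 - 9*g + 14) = (g - 1)/(g - 2)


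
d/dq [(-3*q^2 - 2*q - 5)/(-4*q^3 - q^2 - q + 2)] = (2*(3*q + 1)*(4*q^3 + q^2 + q - 2) - (3*q^2 + 2*q + 5)*(12*q^2 + 2*q + 1))/(4*q^3 + q^2 + q - 2)^2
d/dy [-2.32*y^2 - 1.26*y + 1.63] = -4.64*y - 1.26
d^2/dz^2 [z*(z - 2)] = 2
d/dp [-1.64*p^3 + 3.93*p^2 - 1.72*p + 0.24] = -4.92*p^2 + 7.86*p - 1.72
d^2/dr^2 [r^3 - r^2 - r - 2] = 6*r - 2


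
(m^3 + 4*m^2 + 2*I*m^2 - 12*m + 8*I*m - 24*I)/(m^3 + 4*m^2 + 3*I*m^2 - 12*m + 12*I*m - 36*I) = (m + 2*I)/(m + 3*I)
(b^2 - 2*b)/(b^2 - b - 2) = b/(b + 1)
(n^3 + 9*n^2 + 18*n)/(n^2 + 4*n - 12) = n*(n + 3)/(n - 2)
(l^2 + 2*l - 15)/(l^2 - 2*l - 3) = (l + 5)/(l + 1)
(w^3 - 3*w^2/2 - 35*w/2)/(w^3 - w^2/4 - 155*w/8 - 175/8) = 4*w/(4*w + 5)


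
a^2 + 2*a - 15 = (a - 3)*(a + 5)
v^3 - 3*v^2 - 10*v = v*(v - 5)*(v + 2)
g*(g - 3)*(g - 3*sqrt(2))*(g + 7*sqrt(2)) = g^4 - 3*g^3 + 4*sqrt(2)*g^3 - 42*g^2 - 12*sqrt(2)*g^2 + 126*g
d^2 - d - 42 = (d - 7)*(d + 6)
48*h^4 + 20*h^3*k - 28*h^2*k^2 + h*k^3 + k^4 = (-4*h + k)*(-2*h + k)*(h + k)*(6*h + k)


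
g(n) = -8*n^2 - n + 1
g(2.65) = -57.83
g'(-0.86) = 12.76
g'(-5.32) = 84.12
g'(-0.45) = 6.20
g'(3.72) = -60.52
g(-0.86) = -4.06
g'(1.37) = -22.92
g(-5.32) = -220.10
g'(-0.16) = 1.56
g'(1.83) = -30.28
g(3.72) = -113.43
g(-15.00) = -1784.00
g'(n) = -16*n - 1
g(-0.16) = 0.96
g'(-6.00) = 95.00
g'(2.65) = -43.40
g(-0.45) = -0.17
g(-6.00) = -281.00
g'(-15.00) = 239.00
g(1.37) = -15.39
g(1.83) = -27.62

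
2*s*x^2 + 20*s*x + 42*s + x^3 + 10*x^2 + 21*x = (2*s + x)*(x + 3)*(x + 7)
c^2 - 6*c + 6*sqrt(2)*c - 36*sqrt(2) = (c - 6)*(c + 6*sqrt(2))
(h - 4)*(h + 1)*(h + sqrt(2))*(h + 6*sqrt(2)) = h^4 - 3*h^3 + 7*sqrt(2)*h^3 - 21*sqrt(2)*h^2 + 8*h^2 - 28*sqrt(2)*h - 36*h - 48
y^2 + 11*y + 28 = (y + 4)*(y + 7)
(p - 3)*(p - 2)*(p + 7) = p^3 + 2*p^2 - 29*p + 42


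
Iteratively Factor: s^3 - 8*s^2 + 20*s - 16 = (s - 2)*(s^2 - 6*s + 8) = (s - 2)^2*(s - 4)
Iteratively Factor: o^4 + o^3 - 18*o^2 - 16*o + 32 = (o - 1)*(o^3 + 2*o^2 - 16*o - 32) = (o - 4)*(o - 1)*(o^2 + 6*o + 8) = (o - 4)*(o - 1)*(o + 4)*(o + 2)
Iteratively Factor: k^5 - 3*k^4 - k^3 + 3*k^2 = (k - 3)*(k^4 - k^2) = (k - 3)*(k - 1)*(k^3 + k^2) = (k - 3)*(k - 1)*(k + 1)*(k^2) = k*(k - 3)*(k - 1)*(k + 1)*(k)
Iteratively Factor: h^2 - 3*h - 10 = (h - 5)*(h + 2)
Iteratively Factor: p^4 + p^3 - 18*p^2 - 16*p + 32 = (p + 4)*(p^3 - 3*p^2 - 6*p + 8) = (p - 1)*(p + 4)*(p^2 - 2*p - 8) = (p - 4)*(p - 1)*(p + 4)*(p + 2)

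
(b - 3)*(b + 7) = b^2 + 4*b - 21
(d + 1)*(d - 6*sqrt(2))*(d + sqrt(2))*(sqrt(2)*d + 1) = sqrt(2)*d^4 - 9*d^3 + sqrt(2)*d^3 - 17*sqrt(2)*d^2 - 9*d^2 - 17*sqrt(2)*d - 12*d - 12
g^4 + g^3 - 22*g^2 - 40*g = g*(g - 5)*(g + 2)*(g + 4)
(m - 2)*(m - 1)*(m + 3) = m^3 - 7*m + 6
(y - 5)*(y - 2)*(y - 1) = y^3 - 8*y^2 + 17*y - 10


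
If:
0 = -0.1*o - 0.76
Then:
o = -7.60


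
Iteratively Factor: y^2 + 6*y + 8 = (y + 2)*(y + 4)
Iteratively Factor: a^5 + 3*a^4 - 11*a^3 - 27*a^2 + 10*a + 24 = (a + 2)*(a^4 + a^3 - 13*a^2 - a + 12) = (a + 2)*(a + 4)*(a^3 - 3*a^2 - a + 3) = (a - 3)*(a + 2)*(a + 4)*(a^2 - 1) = (a - 3)*(a - 1)*(a + 2)*(a + 4)*(a + 1)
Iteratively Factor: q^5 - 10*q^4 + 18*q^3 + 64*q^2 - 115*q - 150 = (q - 5)*(q^4 - 5*q^3 - 7*q^2 + 29*q + 30) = (q - 5)*(q + 2)*(q^3 - 7*q^2 + 7*q + 15) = (q - 5)*(q + 1)*(q + 2)*(q^2 - 8*q + 15) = (q - 5)^2*(q + 1)*(q + 2)*(q - 3)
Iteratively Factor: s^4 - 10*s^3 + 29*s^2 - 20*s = (s - 4)*(s^3 - 6*s^2 + 5*s) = (s - 4)*(s - 1)*(s^2 - 5*s) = (s - 5)*(s - 4)*(s - 1)*(s)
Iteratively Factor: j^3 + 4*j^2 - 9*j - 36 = (j - 3)*(j^2 + 7*j + 12) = (j - 3)*(j + 3)*(j + 4)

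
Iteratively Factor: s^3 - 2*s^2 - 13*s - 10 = (s + 1)*(s^2 - 3*s - 10) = (s - 5)*(s + 1)*(s + 2)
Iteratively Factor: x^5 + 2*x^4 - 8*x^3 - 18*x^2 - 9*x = (x + 3)*(x^4 - x^3 - 5*x^2 - 3*x) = (x - 3)*(x + 3)*(x^3 + 2*x^2 + x) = x*(x - 3)*(x + 3)*(x^2 + 2*x + 1) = x*(x - 3)*(x + 1)*(x + 3)*(x + 1)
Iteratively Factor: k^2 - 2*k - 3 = (k + 1)*(k - 3)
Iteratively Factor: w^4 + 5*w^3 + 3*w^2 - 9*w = (w)*(w^3 + 5*w^2 + 3*w - 9) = w*(w + 3)*(w^2 + 2*w - 3) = w*(w - 1)*(w + 3)*(w + 3)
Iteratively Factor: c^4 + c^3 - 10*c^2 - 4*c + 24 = (c - 2)*(c^3 + 3*c^2 - 4*c - 12) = (c - 2)*(c + 3)*(c^2 - 4) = (c - 2)^2*(c + 3)*(c + 2)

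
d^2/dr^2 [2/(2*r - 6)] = 2/(r - 3)^3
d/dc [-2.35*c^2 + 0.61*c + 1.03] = 0.61 - 4.7*c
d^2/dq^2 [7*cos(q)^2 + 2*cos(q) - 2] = -2*cos(q) - 14*cos(2*q)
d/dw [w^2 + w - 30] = 2*w + 1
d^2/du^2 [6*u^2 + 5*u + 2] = 12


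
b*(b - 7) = b^2 - 7*b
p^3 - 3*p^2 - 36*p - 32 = (p - 8)*(p + 1)*(p + 4)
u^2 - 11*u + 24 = (u - 8)*(u - 3)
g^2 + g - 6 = (g - 2)*(g + 3)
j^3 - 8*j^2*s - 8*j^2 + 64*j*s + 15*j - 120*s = (j - 5)*(j - 3)*(j - 8*s)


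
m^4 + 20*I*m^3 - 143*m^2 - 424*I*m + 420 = (m + 2*I)*(m + 5*I)*(m + 6*I)*(m + 7*I)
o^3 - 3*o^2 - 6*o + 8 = (o - 4)*(o - 1)*(o + 2)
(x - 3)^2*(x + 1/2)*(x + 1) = x^4 - 9*x^3/2 + x^2/2 + 21*x/2 + 9/2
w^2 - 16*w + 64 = (w - 8)^2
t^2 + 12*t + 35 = (t + 5)*(t + 7)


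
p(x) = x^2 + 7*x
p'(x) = 2*x + 7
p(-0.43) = -2.83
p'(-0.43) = 6.14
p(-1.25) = -7.19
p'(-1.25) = 4.50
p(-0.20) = -1.36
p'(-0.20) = 6.60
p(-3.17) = -12.14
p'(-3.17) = 0.66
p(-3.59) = -12.24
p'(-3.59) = -0.18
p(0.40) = 2.96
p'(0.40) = 7.80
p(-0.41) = -2.70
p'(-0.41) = 6.18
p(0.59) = 4.48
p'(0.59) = 8.18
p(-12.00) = 60.00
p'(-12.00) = -17.00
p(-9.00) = 18.00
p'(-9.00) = -11.00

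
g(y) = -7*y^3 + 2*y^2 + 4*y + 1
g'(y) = -21*y^2 + 4*y + 4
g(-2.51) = 114.25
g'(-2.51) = -138.34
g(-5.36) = 1114.95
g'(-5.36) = -620.76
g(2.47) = -82.40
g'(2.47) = -114.24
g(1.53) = -13.27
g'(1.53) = -39.04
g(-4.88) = 842.61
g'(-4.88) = -515.62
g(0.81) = 1.83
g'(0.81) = -6.54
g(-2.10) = 66.25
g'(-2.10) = -97.01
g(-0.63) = 1.02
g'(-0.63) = -6.85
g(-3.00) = 196.00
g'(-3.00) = -197.00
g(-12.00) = 12337.00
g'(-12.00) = -3068.00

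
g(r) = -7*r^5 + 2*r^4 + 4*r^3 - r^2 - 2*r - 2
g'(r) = -35*r^4 + 8*r^3 + 12*r^2 - 2*r - 2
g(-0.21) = -1.65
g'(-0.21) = -1.19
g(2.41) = -458.26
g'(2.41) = -1005.83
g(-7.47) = 167334.78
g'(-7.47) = -111633.03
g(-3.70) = 5018.01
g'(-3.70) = -6795.11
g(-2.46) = 641.19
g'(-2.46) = -1325.32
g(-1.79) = 124.60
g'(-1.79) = -365.17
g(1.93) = -140.53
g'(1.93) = -389.27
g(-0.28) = -1.58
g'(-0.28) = -0.89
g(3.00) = -1448.00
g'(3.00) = -2519.00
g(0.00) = -2.00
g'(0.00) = -2.00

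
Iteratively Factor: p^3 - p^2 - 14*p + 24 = (p - 2)*(p^2 + p - 12) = (p - 2)*(p + 4)*(p - 3)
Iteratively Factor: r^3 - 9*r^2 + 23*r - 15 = (r - 3)*(r^2 - 6*r + 5) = (r - 5)*(r - 3)*(r - 1)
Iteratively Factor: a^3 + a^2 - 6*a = (a)*(a^2 + a - 6) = a*(a + 3)*(a - 2)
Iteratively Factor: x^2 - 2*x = (x)*(x - 2)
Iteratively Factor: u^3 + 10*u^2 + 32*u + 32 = (u + 2)*(u^2 + 8*u + 16) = (u + 2)*(u + 4)*(u + 4)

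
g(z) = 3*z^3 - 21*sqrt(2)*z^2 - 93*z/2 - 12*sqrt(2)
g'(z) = 9*z^2 - 42*sqrt(2)*z - 93/2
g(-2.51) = -134.80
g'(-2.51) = 159.29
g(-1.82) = -48.80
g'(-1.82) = 91.41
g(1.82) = -181.89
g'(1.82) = -124.79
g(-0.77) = -0.14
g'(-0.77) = 4.57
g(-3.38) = -314.93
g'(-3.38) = 257.08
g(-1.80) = -46.99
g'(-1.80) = 89.57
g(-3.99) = -494.80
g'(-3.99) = 333.77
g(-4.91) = -859.74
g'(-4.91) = 462.11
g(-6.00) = -1455.12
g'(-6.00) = 633.88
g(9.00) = -654.05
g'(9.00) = 147.93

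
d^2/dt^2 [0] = 0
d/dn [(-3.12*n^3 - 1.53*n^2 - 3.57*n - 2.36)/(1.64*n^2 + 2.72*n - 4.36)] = (-5.1168*n^4 - 16.9728*n^3 + 42.5028*n^2 + 21.0824*n + 21.9844)/(2.6896*n^4 + 8.9216*n^3 - 6.9024*n^2 - 23.7184*n + 19.0096)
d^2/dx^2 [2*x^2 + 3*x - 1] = 4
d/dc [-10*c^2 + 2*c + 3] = 2 - 20*c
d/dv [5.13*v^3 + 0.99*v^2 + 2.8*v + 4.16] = 15.39*v^2 + 1.98*v + 2.8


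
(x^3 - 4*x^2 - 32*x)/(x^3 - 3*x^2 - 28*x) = (x - 8)/(x - 7)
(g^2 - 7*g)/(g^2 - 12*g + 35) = g/(g - 5)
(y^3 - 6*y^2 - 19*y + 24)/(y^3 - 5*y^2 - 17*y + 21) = (y - 8)/(y - 7)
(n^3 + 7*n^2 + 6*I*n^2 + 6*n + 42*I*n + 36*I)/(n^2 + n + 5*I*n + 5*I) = (n^2 + 6*n*(1 + I) + 36*I)/(n + 5*I)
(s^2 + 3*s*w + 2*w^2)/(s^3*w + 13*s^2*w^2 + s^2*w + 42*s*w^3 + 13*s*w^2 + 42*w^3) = (s^2 + 3*s*w + 2*w^2)/(w*(s^3 + 13*s^2*w + s^2 + 42*s*w^2 + 13*s*w + 42*w^2))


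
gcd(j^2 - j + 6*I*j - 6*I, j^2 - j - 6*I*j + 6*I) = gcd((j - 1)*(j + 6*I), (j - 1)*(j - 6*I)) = j - 1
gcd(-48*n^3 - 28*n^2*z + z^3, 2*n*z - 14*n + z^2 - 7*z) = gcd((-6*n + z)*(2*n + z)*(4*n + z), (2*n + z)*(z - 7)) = 2*n + z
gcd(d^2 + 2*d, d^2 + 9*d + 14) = d + 2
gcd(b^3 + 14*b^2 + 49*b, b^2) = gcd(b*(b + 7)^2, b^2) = b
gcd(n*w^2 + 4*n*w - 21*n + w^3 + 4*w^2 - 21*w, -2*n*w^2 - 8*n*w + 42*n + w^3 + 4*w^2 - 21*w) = w^2 + 4*w - 21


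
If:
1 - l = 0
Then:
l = 1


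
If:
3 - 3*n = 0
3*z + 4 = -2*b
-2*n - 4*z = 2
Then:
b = -1/2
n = 1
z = -1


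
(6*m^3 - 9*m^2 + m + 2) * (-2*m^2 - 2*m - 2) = -12*m^5 + 6*m^4 + 4*m^3 + 12*m^2 - 6*m - 4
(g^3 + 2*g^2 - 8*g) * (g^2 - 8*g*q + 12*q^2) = g^5 - 8*g^4*q + 2*g^4 + 12*g^3*q^2 - 16*g^3*q - 8*g^3 + 24*g^2*q^2 + 64*g^2*q - 96*g*q^2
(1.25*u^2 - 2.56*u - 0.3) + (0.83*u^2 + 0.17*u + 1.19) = 2.08*u^2 - 2.39*u + 0.89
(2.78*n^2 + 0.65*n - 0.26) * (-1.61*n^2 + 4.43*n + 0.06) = -4.4758*n^4 + 11.2689*n^3 + 3.4649*n^2 - 1.1128*n - 0.0156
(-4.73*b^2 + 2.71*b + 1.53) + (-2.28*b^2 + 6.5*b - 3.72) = -7.01*b^2 + 9.21*b - 2.19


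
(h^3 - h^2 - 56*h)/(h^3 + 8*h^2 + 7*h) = (h - 8)/(h + 1)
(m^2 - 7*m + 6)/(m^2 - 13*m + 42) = (m - 1)/(m - 7)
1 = 1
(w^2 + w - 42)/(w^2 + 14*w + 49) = (w - 6)/(w + 7)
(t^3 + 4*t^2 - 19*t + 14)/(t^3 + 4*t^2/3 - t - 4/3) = 3*(t^2 + 5*t - 14)/(3*t^2 + 7*t + 4)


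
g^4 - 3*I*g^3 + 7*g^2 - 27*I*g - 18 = (g - 3*I)*(g - 2*I)*(g - I)*(g + 3*I)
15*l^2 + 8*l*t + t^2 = (3*l + t)*(5*l + t)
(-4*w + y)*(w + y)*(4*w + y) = -16*w^3 - 16*w^2*y + w*y^2 + y^3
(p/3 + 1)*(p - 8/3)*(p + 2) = p^3/3 + 7*p^2/9 - 22*p/9 - 16/3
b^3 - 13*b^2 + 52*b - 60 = (b - 6)*(b - 5)*(b - 2)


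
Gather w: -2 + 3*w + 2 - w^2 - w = -w^2 + 2*w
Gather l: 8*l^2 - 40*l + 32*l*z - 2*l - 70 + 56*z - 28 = 8*l^2 + l*(32*z - 42) + 56*z - 98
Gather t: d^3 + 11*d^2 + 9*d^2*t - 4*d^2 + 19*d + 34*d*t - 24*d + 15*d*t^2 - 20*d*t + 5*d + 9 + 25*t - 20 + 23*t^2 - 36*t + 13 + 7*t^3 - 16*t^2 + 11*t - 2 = d^3 + 7*d^2 + 7*t^3 + t^2*(15*d + 7) + t*(9*d^2 + 14*d)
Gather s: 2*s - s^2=-s^2 + 2*s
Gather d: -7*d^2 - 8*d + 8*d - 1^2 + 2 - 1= -7*d^2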